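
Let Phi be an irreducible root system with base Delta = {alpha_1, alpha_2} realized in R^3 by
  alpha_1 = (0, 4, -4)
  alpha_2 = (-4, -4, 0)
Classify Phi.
A2

Compute the Cartan integers a_ij = 2(alpha_i, alpha_j)/(alpha_j, alpha_j); the resulting 2x2 Cartan matrix is
[[2, -1], [-1, 2]].
All simple roots have the same length, so the diagram is simply laced. The associated Dynkin diagram is a chain of 2 nodes with single edges (A_2), so the type is A_2 (the algebra sl(3)).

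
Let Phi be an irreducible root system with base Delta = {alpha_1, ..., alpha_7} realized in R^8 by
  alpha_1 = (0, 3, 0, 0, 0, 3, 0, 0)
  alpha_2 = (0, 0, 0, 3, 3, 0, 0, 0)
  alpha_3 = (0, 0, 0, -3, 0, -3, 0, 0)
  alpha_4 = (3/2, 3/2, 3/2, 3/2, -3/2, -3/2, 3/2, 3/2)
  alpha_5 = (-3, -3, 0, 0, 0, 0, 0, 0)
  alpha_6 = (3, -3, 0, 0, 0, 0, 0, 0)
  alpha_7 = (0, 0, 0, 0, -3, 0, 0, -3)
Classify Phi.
E_7

Compute the Cartan integers a_ij = 2(alpha_i, alpha_j)/(alpha_j, alpha_j); the resulting 7x7 Cartan matrix is
[[2, 0, -1, 0, -1, -1, 0], [0, 2, -1, 0, 0, 0, -1], [-1, -1, 2, 0, 0, 0, 0], [0, 0, 0, 2, -1, 0, 0], [-1, 0, 0, -1, 2, 0, 0], [-1, 0, 0, 0, 0, 2, 0], [0, -1, 0, 0, 0, 0, 2]].
All simple roots have the same length, so the diagram is simply laced. The associated Dynkin diagram is a chain of 6 nodes with one extra node attached to the third node from one end (E_7), so the type is E_7.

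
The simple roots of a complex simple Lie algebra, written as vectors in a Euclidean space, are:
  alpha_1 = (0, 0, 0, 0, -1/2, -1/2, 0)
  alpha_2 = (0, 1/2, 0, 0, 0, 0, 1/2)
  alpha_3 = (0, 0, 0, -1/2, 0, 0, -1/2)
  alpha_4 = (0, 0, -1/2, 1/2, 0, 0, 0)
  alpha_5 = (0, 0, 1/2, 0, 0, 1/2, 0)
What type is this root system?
Compute the Cartan integers a_ij = 2(alpha_i, alpha_j)/(alpha_j, alpha_j); the resulting 5x5 Cartan matrix is
[[2, 0, 0, 0, -1], [0, 2, -1, 0, 0], [0, -1, 2, -1, 0], [0, 0, -1, 2, -1], [-1, 0, 0, -1, 2]].
All simple roots have the same length, so the diagram is simply laced. The associated Dynkin diagram is a chain of 5 nodes with single edges (A_5), so the type is A_5 (the algebra sl(6)).

type A_5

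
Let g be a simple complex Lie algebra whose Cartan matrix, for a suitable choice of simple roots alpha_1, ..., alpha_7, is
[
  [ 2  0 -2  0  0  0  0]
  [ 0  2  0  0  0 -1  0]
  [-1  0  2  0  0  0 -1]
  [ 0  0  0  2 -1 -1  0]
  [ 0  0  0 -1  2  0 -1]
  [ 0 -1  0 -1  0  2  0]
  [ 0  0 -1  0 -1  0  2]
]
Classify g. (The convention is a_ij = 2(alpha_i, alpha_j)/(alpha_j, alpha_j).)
The matrix has rank 7 with 2's on the diagonal. Reading the off-diagonal entries as Dynkin edges (a single edge where a_ij = a_ji = -1; a double or triple edge where a_ij * a_ji = 2 or 3), the diagram is a chain of 7 nodes with a double edge at one end; the terminal node there is the unique long simple root (C_7). One simple-root ordering that puts it in standard form is (alpha_2, alpha_6, alpha_4, alpha_5, alpha_7, alpha_3, alpha_1). So the algebra is type C_7, i.e. sp(14).

C_7 (sp(14))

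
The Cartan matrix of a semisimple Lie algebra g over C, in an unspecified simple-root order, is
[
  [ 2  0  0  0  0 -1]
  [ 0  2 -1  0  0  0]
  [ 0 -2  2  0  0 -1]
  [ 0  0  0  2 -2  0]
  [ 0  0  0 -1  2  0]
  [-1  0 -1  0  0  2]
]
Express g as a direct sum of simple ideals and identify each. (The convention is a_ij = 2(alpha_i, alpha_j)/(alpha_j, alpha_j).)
B2 ⊕ B4

The diagram associated to this matrix has two connected components: the simple roots {alpha_4, alpha_5} form a chain of 2 nodes with a double edge at one end; the terminal node there is the unique short simple root (B_2), and {alpha_1, alpha_2, alpha_3, alpha_6} form a chain of 4 nodes with a double edge at one end; the terminal node there is the unique short simple root (B_4). A semisimple Lie algebra decomposes uniquely as the direct sum of simple ideals, one per connected component of its Dynkin diagram, so g ≅ B_2 ⊕ B_4 (dimension 10 + 36 = 46).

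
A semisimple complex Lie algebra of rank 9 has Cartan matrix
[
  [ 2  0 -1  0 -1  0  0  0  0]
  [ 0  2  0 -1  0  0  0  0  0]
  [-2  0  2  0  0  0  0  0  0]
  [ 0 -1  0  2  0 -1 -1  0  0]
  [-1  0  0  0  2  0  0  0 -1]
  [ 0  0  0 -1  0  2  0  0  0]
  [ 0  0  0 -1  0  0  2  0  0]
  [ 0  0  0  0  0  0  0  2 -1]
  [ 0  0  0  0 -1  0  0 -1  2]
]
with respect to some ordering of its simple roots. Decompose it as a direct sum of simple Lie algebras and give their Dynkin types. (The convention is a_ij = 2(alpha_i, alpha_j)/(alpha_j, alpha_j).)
C_5 ⊕ D_4

The diagram associated to this matrix has two connected components: the simple roots {alpha_1, alpha_3, alpha_5, alpha_8, alpha_9} form a chain of 5 nodes with a double edge at one end; the terminal node there is the unique long simple root (C_5), and {alpha_2, alpha_4, alpha_6, alpha_7} form a chain of 2 nodes with a fork of two nodes at one end (D_4). A semisimple Lie algebra decomposes uniquely as the direct sum of simple ideals, one per connected component of its Dynkin diagram, so g ≅ C_5 ⊕ D_4 (dimension 55 + 28 = 83).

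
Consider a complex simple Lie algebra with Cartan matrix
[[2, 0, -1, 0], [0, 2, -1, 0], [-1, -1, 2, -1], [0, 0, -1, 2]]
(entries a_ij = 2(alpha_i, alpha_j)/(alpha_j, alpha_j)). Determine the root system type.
The matrix has rank 4 with 2's on the diagonal. Reading the off-diagonal entries as Dynkin edges (a single edge where a_ij = a_ji = -1; a double or triple edge where a_ij * a_ji = 2 or 3), the diagram is a chain of 2 nodes with a fork of two nodes at one end (D_4). One simple-root ordering that puts it in standard form is (alpha_2, alpha_3, alpha_4, alpha_1). So the algebra is type D_4, i.e. so(8).

type D_4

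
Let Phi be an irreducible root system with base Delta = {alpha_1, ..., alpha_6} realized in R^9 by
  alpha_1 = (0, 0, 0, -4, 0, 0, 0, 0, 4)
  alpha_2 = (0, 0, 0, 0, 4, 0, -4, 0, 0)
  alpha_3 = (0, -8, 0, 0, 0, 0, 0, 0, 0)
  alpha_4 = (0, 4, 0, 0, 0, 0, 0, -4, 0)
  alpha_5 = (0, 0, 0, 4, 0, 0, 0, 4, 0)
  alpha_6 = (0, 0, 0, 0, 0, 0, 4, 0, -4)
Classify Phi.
type C_6

Compute the Cartan integers a_ij = 2(alpha_i, alpha_j)/(alpha_j, alpha_j); the resulting 6x6 Cartan matrix is
[[2, 0, 0, 0, -1, -1], [0, 2, 0, 0, 0, -1], [0, 0, 2, -2, 0, 0], [0, 0, -1, 2, -1, 0], [-1, 0, 0, -1, 2, 0], [-1, -1, 0, 0, 0, 2]].
The roots have two lengths (squared-length ratio 2:1); the short ones are alpha_{1,2,4,5,6}. The associated Dynkin diagram is a chain of 6 nodes with a double edge at one end; the terminal node there is the unique long simple root (C_6), so the type is C_6 (the algebra sp(12)).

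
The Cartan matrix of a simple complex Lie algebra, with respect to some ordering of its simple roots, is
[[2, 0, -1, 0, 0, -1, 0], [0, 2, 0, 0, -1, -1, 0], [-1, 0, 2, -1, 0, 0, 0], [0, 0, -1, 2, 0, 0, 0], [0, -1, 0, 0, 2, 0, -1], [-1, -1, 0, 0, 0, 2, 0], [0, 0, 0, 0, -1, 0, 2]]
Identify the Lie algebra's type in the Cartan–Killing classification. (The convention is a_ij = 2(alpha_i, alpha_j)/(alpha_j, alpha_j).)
type A_7

The matrix has rank 7 with 2's on the diagonal. Reading the off-diagonal entries as Dynkin edges (a single edge where a_ij = a_ji = -1; a double or triple edge where a_ij * a_ji = 2 or 3), the diagram is a chain of 7 nodes with single edges (A_7). One simple-root ordering that puts it in standard form is (alpha_7, alpha_5, alpha_2, alpha_6, alpha_1, alpha_3, alpha_4). So the algebra is type A_7, i.e. sl(8).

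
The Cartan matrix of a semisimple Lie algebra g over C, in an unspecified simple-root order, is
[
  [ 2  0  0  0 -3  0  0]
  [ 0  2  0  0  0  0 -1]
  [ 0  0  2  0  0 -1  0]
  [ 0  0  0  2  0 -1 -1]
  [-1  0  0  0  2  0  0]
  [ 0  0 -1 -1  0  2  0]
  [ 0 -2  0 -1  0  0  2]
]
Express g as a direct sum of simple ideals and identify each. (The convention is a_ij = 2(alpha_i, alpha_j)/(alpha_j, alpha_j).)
B_5 ⊕ G_2

The diagram associated to this matrix has two connected components: the simple roots {alpha_2, alpha_3, alpha_4, alpha_6, alpha_7} form a chain of 5 nodes with a double edge at one end; the terminal node there is the unique short simple root (B_5), and {alpha_1, alpha_5} form two nodes joined by a triple edge (G_2). A semisimple Lie algebra decomposes uniquely as the direct sum of simple ideals, one per connected component of its Dynkin diagram, so g ≅ B_5 ⊕ G_2 (dimension 55 + 14 = 69).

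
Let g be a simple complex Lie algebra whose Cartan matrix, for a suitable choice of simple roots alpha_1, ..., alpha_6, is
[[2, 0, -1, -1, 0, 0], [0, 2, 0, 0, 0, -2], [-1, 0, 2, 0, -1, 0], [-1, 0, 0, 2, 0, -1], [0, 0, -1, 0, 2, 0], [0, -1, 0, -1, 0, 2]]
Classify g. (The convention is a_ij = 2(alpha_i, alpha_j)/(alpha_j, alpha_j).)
C6

The matrix has rank 6 with 2's on the diagonal. Reading the off-diagonal entries as Dynkin edges (a single edge where a_ij = a_ji = -1; a double or triple edge where a_ij * a_ji = 2 or 3), the diagram is a chain of 6 nodes with a double edge at one end; the terminal node there is the unique long simple root (C_6). One simple-root ordering that puts it in standard form is (alpha_5, alpha_3, alpha_1, alpha_4, alpha_6, alpha_2). So the algebra is type C_6, i.e. sp(12).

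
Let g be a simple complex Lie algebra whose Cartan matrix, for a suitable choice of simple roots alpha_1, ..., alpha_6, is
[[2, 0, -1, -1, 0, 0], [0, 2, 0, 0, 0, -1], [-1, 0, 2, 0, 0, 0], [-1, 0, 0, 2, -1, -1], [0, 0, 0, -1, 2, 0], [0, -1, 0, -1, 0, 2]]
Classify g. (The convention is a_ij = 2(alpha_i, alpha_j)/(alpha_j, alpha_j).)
The matrix has rank 6 with 2's on the diagonal. Reading the off-diagonal entries as Dynkin edges (a single edge where a_ij = a_ji = -1; a double or triple edge where a_ij * a_ji = 2 or 3), the diagram is a chain of 5 nodes with one extra node attached to the third node from one end (E_6). One simple-root ordering that puts it in standard form is (alpha_2, alpha_5, alpha_6, alpha_4, alpha_1, alpha_3). So the algebra is type E_6.

type E_6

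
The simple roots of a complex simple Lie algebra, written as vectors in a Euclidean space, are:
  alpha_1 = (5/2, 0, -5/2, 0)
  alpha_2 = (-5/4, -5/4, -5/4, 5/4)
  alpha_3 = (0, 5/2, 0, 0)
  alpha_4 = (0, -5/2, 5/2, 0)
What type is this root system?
F_4

Compute the Cartan integers a_ij = 2(alpha_i, alpha_j)/(alpha_j, alpha_j); the resulting 4x4 Cartan matrix is
[[2, 0, 0, -1], [0, 2, -1, 0], [0, -1, 2, -1], [-1, 0, -2, 2]].
The roots have two lengths (squared-length ratio 2:1); the short ones are alpha_{2,3}. The associated Dynkin diagram is a chain of 4 nodes with a double edge between the middle two (F_4), so the type is F_4.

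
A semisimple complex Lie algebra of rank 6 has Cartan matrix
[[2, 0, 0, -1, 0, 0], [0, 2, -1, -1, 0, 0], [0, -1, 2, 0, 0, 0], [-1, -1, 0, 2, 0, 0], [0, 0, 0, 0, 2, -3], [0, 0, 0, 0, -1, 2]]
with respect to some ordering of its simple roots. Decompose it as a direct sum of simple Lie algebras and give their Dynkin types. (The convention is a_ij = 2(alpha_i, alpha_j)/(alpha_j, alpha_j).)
The diagram associated to this matrix has two connected components: the simple roots {alpha_1, alpha_2, alpha_3, alpha_4} form a chain of 4 nodes with single edges (A_4), and {alpha_5, alpha_6} form two nodes joined by a triple edge (G_2). A semisimple Lie algebra decomposes uniquely as the direct sum of simple ideals, one per connected component of its Dynkin diagram, so g ≅ A_4 ⊕ G_2 (dimension 24 + 14 = 38).

type A_4 ⊕ type G_2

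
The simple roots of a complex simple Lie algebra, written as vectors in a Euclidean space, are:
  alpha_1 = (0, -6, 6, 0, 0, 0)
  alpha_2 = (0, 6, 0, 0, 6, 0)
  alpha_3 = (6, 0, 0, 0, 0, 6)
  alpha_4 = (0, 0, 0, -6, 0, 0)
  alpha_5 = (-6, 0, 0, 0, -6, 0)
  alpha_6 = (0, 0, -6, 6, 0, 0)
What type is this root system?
Compute the Cartan integers a_ij = 2(alpha_i, alpha_j)/(alpha_j, alpha_j); the resulting 6x6 Cartan matrix is
[[2, -1, 0, 0, 0, -1], [-1, 2, 0, 0, -1, 0], [0, 0, 2, 0, -1, 0], [0, 0, 0, 2, 0, -1], [0, -1, -1, 0, 2, 0], [-1, 0, 0, -2, 0, 2]].
The roots have two lengths (squared-length ratio 2:1); the short ones are alpha_{4}. The associated Dynkin diagram is a chain of 6 nodes with a double edge at one end; the terminal node there is the unique short simple root (B_6), so the type is B_6 (the algebra so(13)).

B_6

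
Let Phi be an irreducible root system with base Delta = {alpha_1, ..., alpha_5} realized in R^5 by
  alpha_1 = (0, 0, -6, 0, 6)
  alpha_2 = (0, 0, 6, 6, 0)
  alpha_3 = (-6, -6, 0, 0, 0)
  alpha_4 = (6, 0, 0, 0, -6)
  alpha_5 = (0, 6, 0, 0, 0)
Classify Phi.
Compute the Cartan integers a_ij = 2(alpha_i, alpha_j)/(alpha_j, alpha_j); the resulting 5x5 Cartan matrix is
[[2, -1, 0, -1, 0], [-1, 2, 0, 0, 0], [0, 0, 2, -1, -2], [-1, 0, -1, 2, 0], [0, 0, -1, 0, 2]].
The roots have two lengths (squared-length ratio 2:1); the short ones are alpha_{5}. The associated Dynkin diagram is a chain of 5 nodes with a double edge at one end; the terminal node there is the unique short simple root (B_5), so the type is B_5 (the algebra so(11)).

B_5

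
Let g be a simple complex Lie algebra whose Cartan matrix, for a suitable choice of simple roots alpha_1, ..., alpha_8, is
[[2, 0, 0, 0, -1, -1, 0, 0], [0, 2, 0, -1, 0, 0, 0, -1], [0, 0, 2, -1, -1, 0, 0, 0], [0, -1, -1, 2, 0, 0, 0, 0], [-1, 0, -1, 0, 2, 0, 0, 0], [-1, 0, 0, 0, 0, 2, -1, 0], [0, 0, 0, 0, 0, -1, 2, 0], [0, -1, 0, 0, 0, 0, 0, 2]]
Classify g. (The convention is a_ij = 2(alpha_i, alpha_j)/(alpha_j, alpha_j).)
The matrix has rank 8 with 2's on the diagonal. Reading the off-diagonal entries as Dynkin edges (a single edge where a_ij = a_ji = -1; a double or triple edge where a_ij * a_ji = 2 or 3), the diagram is a chain of 8 nodes with single edges (A_8). One simple-root ordering that puts it in standard form is (alpha_8, alpha_2, alpha_4, alpha_3, alpha_5, alpha_1, alpha_6, alpha_7). So the algebra is type A_8, i.e. sl(9).

A8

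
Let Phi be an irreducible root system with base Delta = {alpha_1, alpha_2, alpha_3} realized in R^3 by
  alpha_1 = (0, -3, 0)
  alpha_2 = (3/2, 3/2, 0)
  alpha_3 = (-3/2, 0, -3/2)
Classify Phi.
Compute the Cartan integers a_ij = 2(alpha_i, alpha_j)/(alpha_j, alpha_j); the resulting 3x3 Cartan matrix is
[[2, -2, 0], [-1, 2, -1], [0, -1, 2]].
The roots have two lengths (squared-length ratio 2:1); the short ones are alpha_{2,3}. The associated Dynkin diagram is a chain of 3 nodes with a double edge at one end; the terminal node there is the unique long simple root (C_3), so the type is C_3 (the algebra sp(6)).

type C_3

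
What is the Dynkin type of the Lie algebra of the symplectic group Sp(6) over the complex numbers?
C3

This is sp(6), which has dimension 6(6+1)/2 = 21 and rank 6/2 = 3. In the classification of classical Lie algebras, the symplectic algebra sp(2n) has type C_n; here n = 3, so the Dynkin diagram is a chain of 3 nodes with a double edge at one end; the terminal node there is the unique long simple root (C_3). Hence the type is C_3.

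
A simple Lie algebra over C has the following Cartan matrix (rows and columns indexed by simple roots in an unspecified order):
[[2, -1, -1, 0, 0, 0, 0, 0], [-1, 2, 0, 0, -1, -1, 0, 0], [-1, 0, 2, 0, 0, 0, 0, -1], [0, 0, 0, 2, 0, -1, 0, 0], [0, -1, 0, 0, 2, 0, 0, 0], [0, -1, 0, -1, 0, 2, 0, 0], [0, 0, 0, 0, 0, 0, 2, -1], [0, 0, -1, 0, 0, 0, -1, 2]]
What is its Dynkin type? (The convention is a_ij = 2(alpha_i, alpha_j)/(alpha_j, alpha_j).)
The matrix has rank 8 with 2's on the diagonal. Reading the off-diagonal entries as Dynkin edges (a single edge where a_ij = a_ji = -1; a double or triple edge where a_ij * a_ji = 2 or 3), the diagram is a chain of 7 nodes with one extra node attached to the third node from one end (E_8). One simple-root ordering that puts it in standard form is (alpha_4, alpha_5, alpha_6, alpha_2, alpha_1, alpha_3, alpha_8, alpha_7). So the algebra is type E_8.

type E_8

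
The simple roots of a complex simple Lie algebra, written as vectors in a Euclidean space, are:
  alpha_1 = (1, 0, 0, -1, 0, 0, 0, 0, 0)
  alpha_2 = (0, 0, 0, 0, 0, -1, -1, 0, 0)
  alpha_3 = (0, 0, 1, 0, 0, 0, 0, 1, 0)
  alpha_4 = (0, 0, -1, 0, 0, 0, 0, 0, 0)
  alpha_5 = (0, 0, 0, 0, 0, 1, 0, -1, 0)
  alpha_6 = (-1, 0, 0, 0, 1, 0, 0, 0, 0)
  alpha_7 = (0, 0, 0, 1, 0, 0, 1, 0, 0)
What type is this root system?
Compute the Cartan integers a_ij = 2(alpha_i, alpha_j)/(alpha_j, alpha_j); the resulting 7x7 Cartan matrix is
[[2, 0, 0, 0, 0, -1, -1], [0, 2, 0, 0, -1, 0, -1], [0, 0, 2, -2, -1, 0, 0], [0, 0, -1, 2, 0, 0, 0], [0, -1, -1, 0, 2, 0, 0], [-1, 0, 0, 0, 0, 2, 0], [-1, -1, 0, 0, 0, 0, 2]].
The roots have two lengths (squared-length ratio 2:1); the short ones are alpha_{4}. The associated Dynkin diagram is a chain of 7 nodes with a double edge at one end; the terminal node there is the unique short simple root (B_7), so the type is B_7 (the algebra so(15)).

B_7 (so(15))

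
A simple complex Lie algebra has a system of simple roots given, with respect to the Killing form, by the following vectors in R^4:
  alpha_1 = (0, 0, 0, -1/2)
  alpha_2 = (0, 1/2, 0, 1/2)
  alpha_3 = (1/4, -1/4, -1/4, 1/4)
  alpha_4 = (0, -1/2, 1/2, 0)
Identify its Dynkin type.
F_4

Compute the Cartan integers a_ij = 2(alpha_i, alpha_j)/(alpha_j, alpha_j); the resulting 4x4 Cartan matrix is
[[2, -1, -1, 0], [-2, 2, 0, -1], [-1, 0, 2, 0], [0, -1, 0, 2]].
The roots have two lengths (squared-length ratio 2:1); the short ones are alpha_{1,3}. The associated Dynkin diagram is a chain of 4 nodes with a double edge between the middle two (F_4), so the type is F_4.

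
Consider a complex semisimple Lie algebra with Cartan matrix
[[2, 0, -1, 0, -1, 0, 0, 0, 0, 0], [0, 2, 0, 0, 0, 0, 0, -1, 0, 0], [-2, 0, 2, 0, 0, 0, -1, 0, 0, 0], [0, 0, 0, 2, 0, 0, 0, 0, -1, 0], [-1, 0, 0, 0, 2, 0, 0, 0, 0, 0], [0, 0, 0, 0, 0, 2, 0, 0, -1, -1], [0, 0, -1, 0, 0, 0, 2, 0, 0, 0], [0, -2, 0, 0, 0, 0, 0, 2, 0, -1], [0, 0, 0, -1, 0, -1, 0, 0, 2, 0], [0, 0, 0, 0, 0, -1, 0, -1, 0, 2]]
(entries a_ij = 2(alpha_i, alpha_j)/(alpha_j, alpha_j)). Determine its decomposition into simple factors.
The diagram associated to this matrix has two connected components: the simple roots {alpha_2, alpha_4, alpha_6, alpha_8, alpha_9, alpha_10} form a chain of 6 nodes with a double edge at one end; the terminal node there is the unique short simple root (B_6), and {alpha_1, alpha_3, alpha_5, alpha_7} form a chain of 4 nodes with a double edge between the middle two (F_4). A semisimple Lie algebra decomposes uniquely as the direct sum of simple ideals, one per connected component of its Dynkin diagram, so g ≅ B_6 ⊕ F_4 (dimension 78 + 52 = 130).

type B_6 + type F_4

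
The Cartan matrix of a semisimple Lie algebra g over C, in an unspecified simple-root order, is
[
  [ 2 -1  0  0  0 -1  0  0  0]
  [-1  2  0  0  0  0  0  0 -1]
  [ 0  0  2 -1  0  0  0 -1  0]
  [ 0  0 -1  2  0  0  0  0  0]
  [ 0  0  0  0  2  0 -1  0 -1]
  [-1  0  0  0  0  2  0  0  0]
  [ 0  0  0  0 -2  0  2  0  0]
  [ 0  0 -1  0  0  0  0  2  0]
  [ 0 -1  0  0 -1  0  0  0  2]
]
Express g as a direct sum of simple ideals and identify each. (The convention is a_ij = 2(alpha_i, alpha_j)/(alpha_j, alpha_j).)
The diagram associated to this matrix has two connected components: the simple roots {alpha_3, alpha_4, alpha_8} form a chain of 3 nodes with single edges (A_3), and {alpha_1, alpha_2, alpha_5, alpha_6, alpha_7, alpha_9} form a chain of 6 nodes with a double edge at one end; the terminal node there is the unique long simple root (C_6). A semisimple Lie algebra decomposes uniquely as the direct sum of simple ideals, one per connected component of its Dynkin diagram, so g ≅ A_3 ⊕ C_6 (dimension 15 + 78 = 93).

type A_3 + type C_6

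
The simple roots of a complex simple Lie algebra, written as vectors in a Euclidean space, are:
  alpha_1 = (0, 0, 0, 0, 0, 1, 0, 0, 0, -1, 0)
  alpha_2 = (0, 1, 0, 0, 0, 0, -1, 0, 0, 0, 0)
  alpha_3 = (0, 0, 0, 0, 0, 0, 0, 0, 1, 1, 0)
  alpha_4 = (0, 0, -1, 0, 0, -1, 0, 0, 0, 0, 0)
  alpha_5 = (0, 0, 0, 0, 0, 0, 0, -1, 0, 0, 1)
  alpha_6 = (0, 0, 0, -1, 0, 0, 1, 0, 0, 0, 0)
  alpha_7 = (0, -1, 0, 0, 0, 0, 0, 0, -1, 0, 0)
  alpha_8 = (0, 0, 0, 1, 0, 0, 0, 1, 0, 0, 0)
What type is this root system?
type A_8

Compute the Cartan integers a_ij = 2(alpha_i, alpha_j)/(alpha_j, alpha_j); the resulting 8x8 Cartan matrix is
[[2, 0, -1, -1, 0, 0, 0, 0], [0, 2, 0, 0, 0, -1, -1, 0], [-1, 0, 2, 0, 0, 0, -1, 0], [-1, 0, 0, 2, 0, 0, 0, 0], [0, 0, 0, 0, 2, 0, 0, -1], [0, -1, 0, 0, 0, 2, 0, -1], [0, -1, -1, 0, 0, 0, 2, 0], [0, 0, 0, 0, -1, -1, 0, 2]].
All simple roots have the same length, so the diagram is simply laced. The associated Dynkin diagram is a chain of 8 nodes with single edges (A_8), so the type is A_8 (the algebra sl(9)).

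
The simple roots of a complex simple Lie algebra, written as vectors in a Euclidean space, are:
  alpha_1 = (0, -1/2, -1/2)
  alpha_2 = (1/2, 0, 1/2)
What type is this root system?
A_2

Compute the Cartan integers a_ij = 2(alpha_i, alpha_j)/(alpha_j, alpha_j); the resulting 2x2 Cartan matrix is
[[2, -1], [-1, 2]].
All simple roots have the same length, so the diagram is simply laced. The associated Dynkin diagram is a chain of 2 nodes with single edges (A_2), so the type is A_2 (the algebra sl(3)).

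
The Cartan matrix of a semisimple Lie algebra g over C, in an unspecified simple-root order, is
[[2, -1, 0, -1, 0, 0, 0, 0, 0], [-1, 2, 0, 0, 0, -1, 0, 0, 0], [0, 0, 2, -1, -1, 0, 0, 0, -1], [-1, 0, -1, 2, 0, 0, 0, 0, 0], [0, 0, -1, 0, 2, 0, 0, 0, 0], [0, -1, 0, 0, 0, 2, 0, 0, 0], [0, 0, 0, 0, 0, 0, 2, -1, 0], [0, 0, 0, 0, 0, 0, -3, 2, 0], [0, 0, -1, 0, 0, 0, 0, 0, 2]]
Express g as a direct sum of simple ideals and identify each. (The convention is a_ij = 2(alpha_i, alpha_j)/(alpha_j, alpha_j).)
D_7 ⊕ G_2

The diagram associated to this matrix has two connected components: the simple roots {alpha_1, alpha_2, alpha_3, alpha_4, alpha_5, alpha_6, alpha_9} form a chain of 5 nodes with a fork of two nodes at one end (D_7), and {alpha_7, alpha_8} form two nodes joined by a triple edge (G_2). A semisimple Lie algebra decomposes uniquely as the direct sum of simple ideals, one per connected component of its Dynkin diagram, so g ≅ D_7 ⊕ G_2 (dimension 91 + 14 = 105).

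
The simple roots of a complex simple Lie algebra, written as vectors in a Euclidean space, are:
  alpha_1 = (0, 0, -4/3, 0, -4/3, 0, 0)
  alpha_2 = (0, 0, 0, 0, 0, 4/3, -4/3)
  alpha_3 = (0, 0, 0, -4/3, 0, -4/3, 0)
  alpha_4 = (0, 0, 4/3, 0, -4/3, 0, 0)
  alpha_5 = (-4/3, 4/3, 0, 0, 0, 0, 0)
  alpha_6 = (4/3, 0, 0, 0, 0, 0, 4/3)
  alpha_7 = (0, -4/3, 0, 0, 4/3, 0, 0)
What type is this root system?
Compute the Cartan integers a_ij = 2(alpha_i, alpha_j)/(alpha_j, alpha_j); the resulting 7x7 Cartan matrix is
[[2, 0, 0, 0, 0, 0, -1], [0, 2, -1, 0, 0, -1, 0], [0, -1, 2, 0, 0, 0, 0], [0, 0, 0, 2, 0, 0, -1], [0, 0, 0, 0, 2, -1, -1], [0, -1, 0, 0, -1, 2, 0], [-1, 0, 0, -1, -1, 0, 2]].
All simple roots have the same length, so the diagram is simply laced. The associated Dynkin diagram is a chain of 5 nodes with a fork of two nodes at one end (D_7), so the type is D_7 (the algebra so(14)).

type D_7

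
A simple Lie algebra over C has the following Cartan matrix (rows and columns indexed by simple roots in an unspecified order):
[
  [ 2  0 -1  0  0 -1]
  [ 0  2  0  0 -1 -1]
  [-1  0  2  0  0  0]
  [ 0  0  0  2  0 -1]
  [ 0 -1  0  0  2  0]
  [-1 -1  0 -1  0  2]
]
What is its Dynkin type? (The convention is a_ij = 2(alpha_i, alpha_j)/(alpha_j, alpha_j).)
The matrix has rank 6 with 2's on the diagonal. Reading the off-diagonal entries as Dynkin edges (a single edge where a_ij = a_ji = -1; a double or triple edge where a_ij * a_ji = 2 or 3), the diagram is a chain of 5 nodes with one extra node attached to the third node from one end (E_6). One simple-root ordering that puts it in standard form is (alpha_5, alpha_4, alpha_2, alpha_6, alpha_1, alpha_3). So the algebra is type E_6.

E_6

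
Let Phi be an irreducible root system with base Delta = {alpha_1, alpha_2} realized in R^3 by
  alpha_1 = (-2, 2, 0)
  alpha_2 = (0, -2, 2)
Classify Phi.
A_2 (sl(3))

Compute the Cartan integers a_ij = 2(alpha_i, alpha_j)/(alpha_j, alpha_j); the resulting 2x2 Cartan matrix is
[[2, -1], [-1, 2]].
All simple roots have the same length, so the diagram is simply laced. The associated Dynkin diagram is a chain of 2 nodes with single edges (A_2), so the type is A_2 (the algebra sl(3)).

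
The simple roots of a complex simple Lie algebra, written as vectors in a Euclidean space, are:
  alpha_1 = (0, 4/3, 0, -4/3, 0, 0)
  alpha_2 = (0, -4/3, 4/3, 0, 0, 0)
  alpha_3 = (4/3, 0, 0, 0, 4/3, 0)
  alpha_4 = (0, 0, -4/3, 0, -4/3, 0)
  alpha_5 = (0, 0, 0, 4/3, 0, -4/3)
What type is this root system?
A5

Compute the Cartan integers a_ij = 2(alpha_i, alpha_j)/(alpha_j, alpha_j); the resulting 5x5 Cartan matrix is
[[2, -1, 0, 0, -1], [-1, 2, 0, -1, 0], [0, 0, 2, -1, 0], [0, -1, -1, 2, 0], [-1, 0, 0, 0, 2]].
All simple roots have the same length, so the diagram is simply laced. The associated Dynkin diagram is a chain of 5 nodes with single edges (A_5), so the type is A_5 (the algebra sl(6)).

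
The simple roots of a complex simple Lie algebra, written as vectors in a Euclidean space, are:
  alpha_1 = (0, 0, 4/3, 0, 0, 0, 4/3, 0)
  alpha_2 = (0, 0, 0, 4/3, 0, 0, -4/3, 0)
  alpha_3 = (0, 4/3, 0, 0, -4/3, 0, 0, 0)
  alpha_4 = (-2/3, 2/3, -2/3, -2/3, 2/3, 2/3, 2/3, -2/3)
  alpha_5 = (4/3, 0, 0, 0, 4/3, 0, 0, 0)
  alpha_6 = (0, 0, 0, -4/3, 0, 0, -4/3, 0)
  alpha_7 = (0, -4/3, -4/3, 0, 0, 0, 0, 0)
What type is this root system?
Compute the Cartan integers a_ij = 2(alpha_i, alpha_j)/(alpha_j, alpha_j); the resulting 7x7 Cartan matrix is
[[2, -1, 0, 0, 0, -1, -1], [-1, 2, 0, -1, 0, 0, 0], [0, 0, 2, 0, -1, 0, -1], [0, -1, 0, 2, 0, 0, 0], [0, 0, -1, 0, 2, 0, 0], [-1, 0, 0, 0, 0, 2, 0], [-1, 0, -1, 0, 0, 0, 2]].
All simple roots have the same length, so the diagram is simply laced. The associated Dynkin diagram is a chain of 6 nodes with one extra node attached to the third node from one end (E_7), so the type is E_7.

E_7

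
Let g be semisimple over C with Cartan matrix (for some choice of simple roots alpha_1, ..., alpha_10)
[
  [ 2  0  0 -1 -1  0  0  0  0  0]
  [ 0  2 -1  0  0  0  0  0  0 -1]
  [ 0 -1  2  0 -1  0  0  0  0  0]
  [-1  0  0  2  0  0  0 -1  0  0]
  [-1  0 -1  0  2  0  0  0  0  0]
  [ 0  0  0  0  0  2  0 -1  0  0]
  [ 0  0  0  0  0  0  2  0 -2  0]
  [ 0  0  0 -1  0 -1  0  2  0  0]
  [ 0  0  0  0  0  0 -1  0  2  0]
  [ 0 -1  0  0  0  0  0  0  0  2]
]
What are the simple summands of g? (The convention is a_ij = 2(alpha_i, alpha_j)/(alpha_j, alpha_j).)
The diagram associated to this matrix has two connected components: the simple roots {alpha_1, alpha_2, alpha_3, alpha_4, alpha_5, alpha_6, alpha_8, alpha_10} form a chain of 8 nodes with single edges (A_8), and {alpha_7, alpha_9} form a chain of 2 nodes with a double edge at one end; the terminal node there is the unique short simple root (B_2). A semisimple Lie algebra decomposes uniquely as the direct sum of simple ideals, one per connected component of its Dynkin diagram, so g ≅ A_8 ⊕ B_2 (dimension 80 + 10 = 90).

A_8 ⊕ B_2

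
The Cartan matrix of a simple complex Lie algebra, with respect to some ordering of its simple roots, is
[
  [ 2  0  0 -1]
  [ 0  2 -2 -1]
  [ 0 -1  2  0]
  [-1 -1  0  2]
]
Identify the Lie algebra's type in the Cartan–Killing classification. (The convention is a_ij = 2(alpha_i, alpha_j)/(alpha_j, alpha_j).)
B4

The matrix has rank 4 with 2's on the diagonal. Reading the off-diagonal entries as Dynkin edges (a single edge where a_ij = a_ji = -1; a double or triple edge where a_ij * a_ji = 2 or 3), the diagram is a chain of 4 nodes with a double edge at one end; the terminal node there is the unique short simple root (B_4). One simple-root ordering that puts it in standard form is (alpha_1, alpha_4, alpha_2, alpha_3). So the algebra is type B_4, i.e. so(9).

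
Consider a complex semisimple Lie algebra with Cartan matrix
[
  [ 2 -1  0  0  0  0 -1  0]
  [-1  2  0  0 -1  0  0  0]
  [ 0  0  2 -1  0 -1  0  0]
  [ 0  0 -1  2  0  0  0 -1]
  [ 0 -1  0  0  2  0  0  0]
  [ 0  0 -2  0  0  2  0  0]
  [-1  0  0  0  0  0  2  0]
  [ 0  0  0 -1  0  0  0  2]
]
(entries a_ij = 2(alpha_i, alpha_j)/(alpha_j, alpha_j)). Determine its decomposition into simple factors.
The diagram associated to this matrix has two connected components: the simple roots {alpha_1, alpha_2, alpha_5, alpha_7} form a chain of 4 nodes with single edges (A_4), and {alpha_3, alpha_4, alpha_6, alpha_8} form a chain of 4 nodes with a double edge at one end; the terminal node there is the unique long simple root (C_4). A semisimple Lie algebra decomposes uniquely as the direct sum of simple ideals, one per connected component of its Dynkin diagram, so g ≅ A_4 ⊕ C_4 (dimension 24 + 36 = 60).

type A_4 ⊕ type C_4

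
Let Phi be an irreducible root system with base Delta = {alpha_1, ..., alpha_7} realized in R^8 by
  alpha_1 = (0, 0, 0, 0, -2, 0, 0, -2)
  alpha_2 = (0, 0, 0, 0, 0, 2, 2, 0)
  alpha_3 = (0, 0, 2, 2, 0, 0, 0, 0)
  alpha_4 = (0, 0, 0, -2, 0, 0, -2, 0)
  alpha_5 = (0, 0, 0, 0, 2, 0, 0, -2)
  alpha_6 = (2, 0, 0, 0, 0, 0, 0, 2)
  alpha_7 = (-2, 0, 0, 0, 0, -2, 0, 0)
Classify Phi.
D_7 (so(14))

Compute the Cartan integers a_ij = 2(alpha_i, alpha_j)/(alpha_j, alpha_j); the resulting 7x7 Cartan matrix is
[[2, 0, 0, 0, 0, -1, 0], [0, 2, 0, -1, 0, 0, -1], [0, 0, 2, -1, 0, 0, 0], [0, -1, -1, 2, 0, 0, 0], [0, 0, 0, 0, 2, -1, 0], [-1, 0, 0, 0, -1, 2, -1], [0, -1, 0, 0, 0, -1, 2]].
All simple roots have the same length, so the diagram is simply laced. The associated Dynkin diagram is a chain of 5 nodes with a fork of two nodes at one end (D_7), so the type is D_7 (the algebra so(14)).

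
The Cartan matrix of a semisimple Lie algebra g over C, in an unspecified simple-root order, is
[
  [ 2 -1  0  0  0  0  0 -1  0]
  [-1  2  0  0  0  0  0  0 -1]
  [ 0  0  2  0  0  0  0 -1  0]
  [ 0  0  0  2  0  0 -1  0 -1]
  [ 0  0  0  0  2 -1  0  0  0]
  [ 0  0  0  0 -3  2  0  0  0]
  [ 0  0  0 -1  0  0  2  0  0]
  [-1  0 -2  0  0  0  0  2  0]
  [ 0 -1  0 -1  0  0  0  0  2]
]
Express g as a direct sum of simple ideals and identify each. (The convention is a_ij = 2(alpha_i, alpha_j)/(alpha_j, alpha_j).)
The diagram associated to this matrix has two connected components: the simple roots {alpha_1, alpha_2, alpha_3, alpha_4, alpha_7, alpha_8, alpha_9} form a chain of 7 nodes with a double edge at one end; the terminal node there is the unique short simple root (B_7), and {alpha_5, alpha_6} form two nodes joined by a triple edge (G_2). A semisimple Lie algebra decomposes uniquely as the direct sum of simple ideals, one per connected component of its Dynkin diagram, so g ≅ B_7 ⊕ G_2 (dimension 105 + 14 = 119).

B_7 (so(15)) ⊕ G_2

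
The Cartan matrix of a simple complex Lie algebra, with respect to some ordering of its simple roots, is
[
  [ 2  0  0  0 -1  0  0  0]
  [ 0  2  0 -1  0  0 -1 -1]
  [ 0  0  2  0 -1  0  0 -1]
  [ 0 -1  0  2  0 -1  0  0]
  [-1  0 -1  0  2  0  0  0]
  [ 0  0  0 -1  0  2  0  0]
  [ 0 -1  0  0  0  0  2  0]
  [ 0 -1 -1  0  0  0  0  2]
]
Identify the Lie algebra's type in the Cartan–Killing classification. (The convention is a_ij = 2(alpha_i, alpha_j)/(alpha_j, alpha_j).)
The matrix has rank 8 with 2's on the diagonal. Reading the off-diagonal entries as Dynkin edges (a single edge where a_ij = a_ji = -1; a double or triple edge where a_ij * a_ji = 2 or 3), the diagram is a chain of 7 nodes with one extra node attached to the third node from one end (E_8). One simple-root ordering that puts it in standard form is (alpha_6, alpha_7, alpha_4, alpha_2, alpha_8, alpha_3, alpha_5, alpha_1). So the algebra is type E_8.

type E_8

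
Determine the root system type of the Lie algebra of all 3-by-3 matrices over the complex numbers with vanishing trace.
A_2

This is sl(3), which has dimension 3^2 - 1 = 8 and rank 3 - 1 = 2 (a Cartan subalgebra is the diagonal traceless matrices). In the classification of classical Lie algebras, the special linear algebra sl(n+1) has type A_n; here n = 2, so the Dynkin diagram is a chain of 2 nodes with single edges (A_2). Hence the type is A_2.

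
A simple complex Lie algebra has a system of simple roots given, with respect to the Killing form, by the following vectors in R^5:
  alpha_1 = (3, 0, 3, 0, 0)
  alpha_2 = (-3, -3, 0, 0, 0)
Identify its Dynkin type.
Compute the Cartan integers a_ij = 2(alpha_i, alpha_j)/(alpha_j, alpha_j); the resulting 2x2 Cartan matrix is
[[2, -1], [-1, 2]].
All simple roots have the same length, so the diagram is simply laced. The associated Dynkin diagram is a chain of 2 nodes with single edges (A_2), so the type is A_2 (the algebra sl(3)).

type A_2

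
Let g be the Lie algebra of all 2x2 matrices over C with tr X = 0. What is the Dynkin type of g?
A1

This is sl(2), which has dimension 2^2 - 1 = 3 and rank 2 - 1 = 1 (a Cartan subalgebra is the diagonal traceless matrices). In the classification of classical Lie algebras, the special linear algebra sl(n+1) has type A_n; here n = 1, so the Dynkin diagram is a chain of 1 nodes with single edges (A_1). Hence the type is A_1.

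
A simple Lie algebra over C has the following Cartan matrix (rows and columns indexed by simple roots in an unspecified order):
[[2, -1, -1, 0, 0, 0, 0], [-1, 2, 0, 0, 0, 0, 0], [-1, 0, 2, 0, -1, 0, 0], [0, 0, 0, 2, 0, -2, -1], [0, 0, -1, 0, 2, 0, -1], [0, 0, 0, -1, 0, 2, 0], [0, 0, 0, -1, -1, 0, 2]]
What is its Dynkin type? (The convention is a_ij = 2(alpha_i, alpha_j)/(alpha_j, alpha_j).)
The matrix has rank 7 with 2's on the diagonal. Reading the off-diagonal entries as Dynkin edges (a single edge where a_ij = a_ji = -1; a double or triple edge where a_ij * a_ji = 2 or 3), the diagram is a chain of 7 nodes with a double edge at one end; the terminal node there is the unique short simple root (B_7). One simple-root ordering that puts it in standard form is (alpha_2, alpha_1, alpha_3, alpha_5, alpha_7, alpha_4, alpha_6). So the algebra is type B_7, i.e. so(15).

B_7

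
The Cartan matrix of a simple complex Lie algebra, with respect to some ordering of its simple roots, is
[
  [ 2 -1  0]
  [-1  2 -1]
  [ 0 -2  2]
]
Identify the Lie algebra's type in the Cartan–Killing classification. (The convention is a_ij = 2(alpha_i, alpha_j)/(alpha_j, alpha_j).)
C_3 (sp(6))

The matrix has rank 3 with 2's on the diagonal. Reading the off-diagonal entries as Dynkin edges (a single edge where a_ij = a_ji = -1; a double or triple edge where a_ij * a_ji = 2 or 3), the diagram is a chain of 3 nodes with a double edge at one end; the terminal node there is the unique long simple root (C_3). One simple-root ordering that puts it in standard form is (alpha_1, alpha_2, alpha_3). So the algebra is type C_3, i.e. sp(6).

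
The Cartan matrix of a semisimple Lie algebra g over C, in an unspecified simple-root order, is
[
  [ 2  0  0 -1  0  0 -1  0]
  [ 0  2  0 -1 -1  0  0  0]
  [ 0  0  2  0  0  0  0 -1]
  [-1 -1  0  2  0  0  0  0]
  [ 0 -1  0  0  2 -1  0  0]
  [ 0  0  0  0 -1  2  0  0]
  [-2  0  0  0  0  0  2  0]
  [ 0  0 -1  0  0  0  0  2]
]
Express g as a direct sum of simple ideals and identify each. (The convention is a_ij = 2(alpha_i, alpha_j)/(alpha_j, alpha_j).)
The diagram associated to this matrix has two connected components: the simple roots {alpha_3, alpha_8} form a chain of 2 nodes with single edges (A_2), and {alpha_1, alpha_2, alpha_4, alpha_5, alpha_6, alpha_7} form a chain of 6 nodes with a double edge at one end; the terminal node there is the unique long simple root (C_6). A semisimple Lie algebra decomposes uniquely as the direct sum of simple ideals, one per connected component of its Dynkin diagram, so g ≅ A_2 ⊕ C_6 (dimension 8 + 78 = 86).

type A_2 + type C_6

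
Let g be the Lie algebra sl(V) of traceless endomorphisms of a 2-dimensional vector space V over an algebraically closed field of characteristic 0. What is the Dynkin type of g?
This is sl(2), which has dimension 2^2 - 1 = 3 and rank 2 - 1 = 1 (a Cartan subalgebra is the diagonal traceless matrices). In the classification of classical Lie algebras, the special linear algebra sl(n+1) has type A_n; here n = 1, so the Dynkin diagram is a chain of 1 nodes with single edges (A_1). Hence the type is A_1.

A_1 (sl(2))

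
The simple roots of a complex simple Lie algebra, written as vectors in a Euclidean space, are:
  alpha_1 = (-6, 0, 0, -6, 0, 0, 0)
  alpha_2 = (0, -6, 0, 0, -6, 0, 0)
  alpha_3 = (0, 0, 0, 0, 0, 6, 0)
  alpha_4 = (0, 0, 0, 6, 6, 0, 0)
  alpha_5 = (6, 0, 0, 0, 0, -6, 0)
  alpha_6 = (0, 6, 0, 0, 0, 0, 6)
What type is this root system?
Compute the Cartan integers a_ij = 2(alpha_i, alpha_j)/(alpha_j, alpha_j); the resulting 6x6 Cartan matrix is
[[2, 0, 0, -1, -1, 0], [0, 2, 0, -1, 0, -1], [0, 0, 2, 0, -1, 0], [-1, -1, 0, 2, 0, 0], [-1, 0, -2, 0, 2, 0], [0, -1, 0, 0, 0, 2]].
The roots have two lengths (squared-length ratio 2:1); the short ones are alpha_{3}. The associated Dynkin diagram is a chain of 6 nodes with a double edge at one end; the terminal node there is the unique short simple root (B_6), so the type is B_6 (the algebra so(13)).

B_6 (so(13))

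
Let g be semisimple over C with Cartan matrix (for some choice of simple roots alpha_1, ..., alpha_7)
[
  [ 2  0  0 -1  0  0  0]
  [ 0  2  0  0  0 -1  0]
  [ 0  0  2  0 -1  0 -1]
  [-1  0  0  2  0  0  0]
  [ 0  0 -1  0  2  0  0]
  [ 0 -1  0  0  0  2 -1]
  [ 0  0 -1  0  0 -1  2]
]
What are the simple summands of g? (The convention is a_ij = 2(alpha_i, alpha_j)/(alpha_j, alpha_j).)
A2 ⊕ A5

The diagram associated to this matrix has two connected components: the simple roots {alpha_1, alpha_4} form a chain of 2 nodes with single edges (A_2), and {alpha_2, alpha_3, alpha_5, alpha_6, alpha_7} form a chain of 5 nodes with single edges (A_5). A semisimple Lie algebra decomposes uniquely as the direct sum of simple ideals, one per connected component of its Dynkin diagram, so g ≅ A_2 ⊕ A_5 (dimension 8 + 35 = 43).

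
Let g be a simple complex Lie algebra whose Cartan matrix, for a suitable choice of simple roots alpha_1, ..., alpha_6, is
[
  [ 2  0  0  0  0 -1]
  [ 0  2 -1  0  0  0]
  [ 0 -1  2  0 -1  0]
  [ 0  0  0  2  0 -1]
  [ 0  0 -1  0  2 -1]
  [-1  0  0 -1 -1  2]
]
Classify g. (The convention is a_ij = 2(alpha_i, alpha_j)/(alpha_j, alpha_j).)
D_6 (so(12))

The matrix has rank 6 with 2's on the diagonal. Reading the off-diagonal entries as Dynkin edges (a single edge where a_ij = a_ji = -1; a double or triple edge where a_ij * a_ji = 2 or 3), the diagram is a chain of 4 nodes with a fork of two nodes at one end (D_6). One simple-root ordering that puts it in standard form is (alpha_2, alpha_3, alpha_5, alpha_6, alpha_1, alpha_4). So the algebra is type D_6, i.e. so(12).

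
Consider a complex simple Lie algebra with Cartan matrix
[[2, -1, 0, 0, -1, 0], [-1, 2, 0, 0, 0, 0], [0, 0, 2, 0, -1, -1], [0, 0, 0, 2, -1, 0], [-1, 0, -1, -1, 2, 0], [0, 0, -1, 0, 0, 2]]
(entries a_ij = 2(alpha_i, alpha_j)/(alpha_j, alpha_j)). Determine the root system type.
The matrix has rank 6 with 2's on the diagonal. Reading the off-diagonal entries as Dynkin edges (a single edge where a_ij = a_ji = -1; a double or triple edge where a_ij * a_ji = 2 or 3), the diagram is a chain of 5 nodes with one extra node attached to the third node from one end (E_6). One simple-root ordering that puts it in standard form is (alpha_2, alpha_4, alpha_1, alpha_5, alpha_3, alpha_6). So the algebra is type E_6.

type E_6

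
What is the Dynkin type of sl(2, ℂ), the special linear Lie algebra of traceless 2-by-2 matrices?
This is sl(2), which has dimension 2^2 - 1 = 3 and rank 2 - 1 = 1 (a Cartan subalgebra is the diagonal traceless matrices). In the classification of classical Lie algebras, the special linear algebra sl(n+1) has type A_n; here n = 1, so the Dynkin diagram is a chain of 1 nodes with single edges (A_1). Hence the type is A_1.

A_1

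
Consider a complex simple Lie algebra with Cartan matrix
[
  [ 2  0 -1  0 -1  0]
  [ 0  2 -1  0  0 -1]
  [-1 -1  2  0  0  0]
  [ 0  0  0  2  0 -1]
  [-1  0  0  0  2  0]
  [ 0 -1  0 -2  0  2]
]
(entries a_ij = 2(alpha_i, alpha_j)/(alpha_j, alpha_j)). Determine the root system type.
The matrix has rank 6 with 2's on the diagonal. Reading the off-diagonal entries as Dynkin edges (a single edge where a_ij = a_ji = -1; a double or triple edge where a_ij * a_ji = 2 or 3), the diagram is a chain of 6 nodes with a double edge at one end; the terminal node there is the unique short simple root (B_6). One simple-root ordering that puts it in standard form is (alpha_5, alpha_1, alpha_3, alpha_2, alpha_6, alpha_4). So the algebra is type B_6, i.e. so(13).

type B_6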